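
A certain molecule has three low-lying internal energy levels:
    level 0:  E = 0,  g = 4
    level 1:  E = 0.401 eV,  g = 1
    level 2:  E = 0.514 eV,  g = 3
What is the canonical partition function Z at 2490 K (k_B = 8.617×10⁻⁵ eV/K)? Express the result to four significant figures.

Z = 4.428

k_BT = 8.617×10⁻⁵ × 2490 K = 0.214563 eV.
Eᵢ/kT = 0, 1.86891, 2.39557.
Z = Σ gᵢe^(−Eᵢ/kT) = 4·e^(−0) + 1·e^(−1.86891) + 3·e^(−2.39557) = 4.00000 + 0.154292 + 0.273362 = 4.42765.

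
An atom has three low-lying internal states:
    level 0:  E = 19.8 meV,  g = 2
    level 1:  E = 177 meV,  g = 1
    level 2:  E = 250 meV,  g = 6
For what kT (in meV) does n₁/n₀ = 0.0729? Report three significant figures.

n₁/n₀ = (g₁/g₀) exp[−(E₁−E₀)/kT] = 0.0729.
⇒ (E₁−E₀)/kT = ln((1/2)/0.0729) = ln(6.8587) = 1.9255.
kT = 157.2 meV / 1.9255 = 81.6 meV.

81.6 meV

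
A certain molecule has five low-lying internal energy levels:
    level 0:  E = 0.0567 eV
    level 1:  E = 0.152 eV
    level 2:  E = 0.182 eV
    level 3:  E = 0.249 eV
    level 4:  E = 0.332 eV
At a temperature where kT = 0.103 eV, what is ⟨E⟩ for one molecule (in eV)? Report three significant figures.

Eᵢ/kT = 0.55049, 1.4757, 1.7670, 2.4175, 3.2233.
Z = Σ e^(−Eᵢ/kT) = e^(−0.55049) + e^(−1.4757) + e^(−1.7670) + e^(−2.4175) + e^(−3.2233) = 0.57667 + 0.22862 + 0.17084 + 0.089144 + 0.039823 = 1.1051.
⟨E⟩ = Σ Eᵢ e^(−Eᵢ/kT) / Z = (0.0567·0.57667 + 0.152·0.22862 + 0.182·0.17084 + 0.249·0.089144 + 0.332·0.039823) / 1.1051 = 0.121 eV.

0.121 eV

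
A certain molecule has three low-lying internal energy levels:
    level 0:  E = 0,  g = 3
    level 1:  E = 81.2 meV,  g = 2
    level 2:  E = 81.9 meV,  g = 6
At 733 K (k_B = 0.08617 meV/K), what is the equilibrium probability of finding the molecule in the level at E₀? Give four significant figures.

k_BT = 0.08617 × 733 K = 63.1626 meV.
Eᵢ/kT = 0, 1.28557, 1.29665.
Z = Σ gᵢe^(−Eᵢ/kT) = 3·e^(−0) + 2·e^(−1.28557) + 6·e^(−1.29665) = 3.00000 + 0.552986 + 1.64068 = 5.19367.
P₀ = g₀ e^(−E₀/kT) / Z = 3.00000/5.19367 = 0.5776.

0.5776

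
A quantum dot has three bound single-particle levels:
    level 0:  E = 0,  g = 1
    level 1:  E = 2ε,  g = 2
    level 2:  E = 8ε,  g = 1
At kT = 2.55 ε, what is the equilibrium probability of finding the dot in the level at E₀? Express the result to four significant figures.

0.5112

Eᵢ/kT = 0, 0.784314, 3.13725.
Z = Σ gᵢe^(−Eᵢ/kT) = 1·e^(−0) + 2·e^(−0.784314) + 1·e^(−3.13725) = 1.00000 + 0.912865 + 0.0434020 = 1.95627.
P₀ = g₀ e^(−E₀/kT) / Z = 1.00000/1.95627 = 0.5112.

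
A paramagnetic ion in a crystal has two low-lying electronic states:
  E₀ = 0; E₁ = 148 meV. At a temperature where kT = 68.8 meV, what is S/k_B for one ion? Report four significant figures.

Eᵢ/kT = 0, 2.15116.
Z = Σ e^(−Eᵢ/kT) = e^(−0) + e^(−2.15116) = 1.00000 + 0.116349 = 1.11635.
⟨E⟩ = Σ EᵢPᵢ = 15.4250 meV.
S/k_B = ln Z + ⟨E⟩/kT = ln(1.11635) + 15.4250/68.8 = 0.110064 + 0.224201 = 0.3343.

0.3343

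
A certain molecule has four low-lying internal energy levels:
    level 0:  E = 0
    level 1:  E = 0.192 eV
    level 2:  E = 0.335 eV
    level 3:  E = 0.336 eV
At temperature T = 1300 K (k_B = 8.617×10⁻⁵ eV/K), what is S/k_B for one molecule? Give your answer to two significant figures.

k_BT = 8.617×10⁻⁵ × 1300 K = 0.1120 eV.
Eᵢ/kT = 0, 1.714, 2.991, 3.000.
Z = Σ e^(−Eᵢ/kT) = e^(−0) + e^(−1.714) + e^(−2.991) + e^(−3.000) = 1.000 + 0.1801 + 0.05024 + 0.04979 = 1.280.
⟨E⟩ = Σ EᵢPᵢ = 0.05323 eV.
S/k_B = ln Z + ⟨E⟩/kT = ln(1.280) + 0.05323/0.1120 = 0.2469 + 0.4753 = 0.72.

0.72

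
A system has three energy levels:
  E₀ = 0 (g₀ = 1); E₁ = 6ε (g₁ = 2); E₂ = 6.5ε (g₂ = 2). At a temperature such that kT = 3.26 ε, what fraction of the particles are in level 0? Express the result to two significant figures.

Eᵢ/kT = 0, 1.840, 1.994.
Z = Σ gᵢe^(−Eᵢ/kT) = 1·e^(−0) + 2·e^(−1.840) + 2·e^(−1.994) = 1.000 + 0.3176 + 0.2723 = 1.590.
P₀ = g₀ e^(−E₀/kT) / Z = 1.000/1.590 = 0.63.

0.63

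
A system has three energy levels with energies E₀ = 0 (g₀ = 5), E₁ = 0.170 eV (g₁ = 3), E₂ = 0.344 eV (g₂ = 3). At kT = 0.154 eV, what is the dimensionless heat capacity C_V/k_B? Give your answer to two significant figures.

0.36

Eᵢ/kT = 0, 1.104, 2.234.
Z = Σ gᵢe^(−Eᵢ/kT) = 5·e^(−0) + 3·e^(−1.104) + 3·e^(−2.234) = 5.000 + 0.9946 + 0.3213 = 6.316.
⟨E⟩ = 0.04427 eV, ⟨E²⟩ = 0.01057 eV².
C_V/k_B = (⟨E²⟩ − ⟨E⟩²)/(kT)² = (0.01057 − 0.001960)/0.02372 = 0.36.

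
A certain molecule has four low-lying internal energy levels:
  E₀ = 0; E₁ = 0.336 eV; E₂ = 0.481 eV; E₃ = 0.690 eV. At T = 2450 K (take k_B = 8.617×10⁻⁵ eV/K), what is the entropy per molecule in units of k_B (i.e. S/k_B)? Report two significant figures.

k_BT = 8.617×10⁻⁵ × 2450 K = 0.2111 eV.
Eᵢ/kT = 0, 1.592, 2.279, 3.269.
Z = Σ e^(−Eᵢ/kT) = e^(−0) + e^(−1.592) + e^(−2.279) + e^(−3.269) = 1.000 + 0.2035 + 0.1024 + 0.03804 = 1.344.
⟨E⟩ = Σ EᵢPᵢ = 0.1071 eV.
S/k_B = ln Z + ⟨E⟩/kT = ln(1.344) + 0.1071/0.2111 = 0.2957 + 0.5073 = 0.80.

0.80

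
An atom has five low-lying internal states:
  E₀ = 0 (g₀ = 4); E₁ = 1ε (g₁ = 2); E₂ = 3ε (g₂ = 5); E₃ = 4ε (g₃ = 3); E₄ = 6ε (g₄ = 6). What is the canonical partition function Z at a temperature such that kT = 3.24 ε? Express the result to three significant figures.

Z = 9.26

Eᵢ/kT = 0, 0.30864, 0.92593, 1.2346, 1.8519.
Z = Σ gᵢe^(−Eᵢ/kT) = 4·e^(−0) + 2·e^(−0.30864) + 5·e^(−0.92593) + 3·e^(−1.2346) + 6·e^(−1.8519) = 4.0000 + 1.4689 + 1.9808 + 0.87285 + 0.94163 = 9.2642.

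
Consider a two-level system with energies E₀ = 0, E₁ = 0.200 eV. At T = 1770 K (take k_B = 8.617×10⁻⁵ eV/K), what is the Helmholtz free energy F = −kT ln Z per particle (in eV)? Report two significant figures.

-0.036 eV

k_BT = 8.617×10⁻⁵ × 1770 K = 0.1525 eV.
Eᵢ/kT = 0, 1.311.
Z = Σ e^(−Eᵢ/kT) = e^(−0) + e^(−1.311) = 1.000 + 0.2696 = 1.270.
F = −kT ln Z = −0.1525 × ln(1.270) = −0.1525 × 0.2390 = -0.036 eV.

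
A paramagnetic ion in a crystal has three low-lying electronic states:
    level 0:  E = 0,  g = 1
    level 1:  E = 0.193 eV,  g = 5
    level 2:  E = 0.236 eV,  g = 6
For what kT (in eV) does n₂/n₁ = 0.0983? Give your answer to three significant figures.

0.0172 eV

n₂/n₁ = (g₂/g₁) exp[−(E₂−E₁)/kT] = 0.0983.
⇒ (E₂−E₁)/kT = ln((6/5)/0.0983) = ln(12.208) = 2.5021.
kT = 0.043 eV / 2.5021 = 0.0172 eV.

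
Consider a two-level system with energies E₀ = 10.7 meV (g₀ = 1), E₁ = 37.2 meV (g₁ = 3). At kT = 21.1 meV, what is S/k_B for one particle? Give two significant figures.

Eᵢ/kT = 0.5071, 1.763.
Z = Σ gᵢe^(−Eᵢ/kT) = 1·e^(−0.5071) + 3·e^(−1.763) = 0.6022 + 0.5146 = 1.117.
⟨E⟩ = Σ EᵢPᵢ = 22.91 meV.
S/k_B = ln Z + ⟨E⟩/kT = ln(1.117) + 22.91/21.1 = 0.1106 + 1.086 = 1.2.

1.2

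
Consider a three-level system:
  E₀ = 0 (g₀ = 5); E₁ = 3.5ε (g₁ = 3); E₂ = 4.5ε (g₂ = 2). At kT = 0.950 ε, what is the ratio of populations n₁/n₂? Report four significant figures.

4.298

n₁/n₂ = (g₁/g₂) exp[−(E₁−E₂)/kT] = (3/2) × exp(−(-1.0ε)/(0.950ε)) = (3/2) × exp(1.05263) = 4.298.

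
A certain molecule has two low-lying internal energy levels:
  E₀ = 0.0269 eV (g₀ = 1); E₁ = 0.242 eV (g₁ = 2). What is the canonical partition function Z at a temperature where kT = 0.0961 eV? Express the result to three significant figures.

Eᵢ/kT = 0.27992, 2.5182.
Z = Σ gᵢe^(−Eᵢ/kT) = 1·e^(−0.27992) + 2·e^(−2.5182) = 0.75584 + 0.16121 = 0.91705.

Z = 0.917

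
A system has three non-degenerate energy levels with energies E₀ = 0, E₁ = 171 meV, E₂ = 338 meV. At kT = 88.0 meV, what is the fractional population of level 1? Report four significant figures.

Eᵢ/kT = 0, 1.94318, 3.84091.
Z = Σ e^(−Eᵢ/kT) = e^(−0) + e^(−1.94318) + e^(−3.84091) = 1.00000 + 0.143248 + 0.0214741 = 1.16472.
P₁ = e^(−E₁/kT) / Z = 0.143248/1.16472 = 0.1230.

0.1230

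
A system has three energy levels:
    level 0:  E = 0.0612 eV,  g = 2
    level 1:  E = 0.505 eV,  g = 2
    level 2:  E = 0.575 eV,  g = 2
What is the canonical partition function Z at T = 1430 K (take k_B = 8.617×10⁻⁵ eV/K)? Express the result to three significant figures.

Z = 1.27

k_BT = 8.617×10⁻⁵ × 1430 K = 0.12322 eV.
Eᵢ/kT = 0.49667, 4.0984, 4.6665.
Z = Σ gᵢe^(−Eᵢ/kT) = 2·e^(−0.49667) + 2·e^(−4.0984) + 2·e^(−4.6665) = 1.2171 + 0.033198 + 0.018810 = 1.2691.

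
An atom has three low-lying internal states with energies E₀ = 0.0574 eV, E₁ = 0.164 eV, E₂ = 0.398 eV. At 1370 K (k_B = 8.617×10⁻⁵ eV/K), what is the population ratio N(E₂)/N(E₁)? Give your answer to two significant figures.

k_BT = 8.617×10⁻⁵ × 1370 K = 0.1181 eV.
n₂/n₁ = exp[−(E₂−E₁)/kT] = exp(−(0.234 eV)/(0.1181 eV)) = exp(-1.981) = 0.14.

0.14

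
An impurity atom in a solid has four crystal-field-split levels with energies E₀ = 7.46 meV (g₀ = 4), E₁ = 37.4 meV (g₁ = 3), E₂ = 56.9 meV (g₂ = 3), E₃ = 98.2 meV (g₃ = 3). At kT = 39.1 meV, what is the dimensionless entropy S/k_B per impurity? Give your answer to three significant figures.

Eᵢ/kT = 0.19079, 0.95652, 1.4552, 2.5115.
Z = Σ gᵢe^(−Eᵢ/kT) = 4·e^(−0.19079) + 3·e^(−0.95652) + 3·e^(−1.4552) + 3·e^(−2.5115) = 3.3052 + 1.1527 + 0.70006 + 0.24344 = 5.4014.
⟨E⟩ = Σ EᵢPᵢ = 24.347 meV.
S/k_B = ln Z + ⟨E⟩/kT = ln(5.4014) + 24.347/39.1 = 1.6867 + 0.62269 = 2.31.

2.31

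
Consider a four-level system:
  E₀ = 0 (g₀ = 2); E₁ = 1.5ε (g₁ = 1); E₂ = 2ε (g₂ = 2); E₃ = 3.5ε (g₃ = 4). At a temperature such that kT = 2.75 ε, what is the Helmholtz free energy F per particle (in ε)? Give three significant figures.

Eᵢ/kT = 0, 0.54545, 0.72727, 1.2727.
Z = Σ gᵢe^(−Eᵢ/kT) = 2·e^(−0) + 1·e^(−0.54545) + 2·e^(−0.72727) + 4·e^(−1.2727) = 2.0000 + 0.57958 + 0.96645 + 1.1203 = 4.6663.
F = −kT ln Z = −2.75 × ln(4.6663) = −2.75 × 1.5404 = -4.24 ε.

-4.24 ε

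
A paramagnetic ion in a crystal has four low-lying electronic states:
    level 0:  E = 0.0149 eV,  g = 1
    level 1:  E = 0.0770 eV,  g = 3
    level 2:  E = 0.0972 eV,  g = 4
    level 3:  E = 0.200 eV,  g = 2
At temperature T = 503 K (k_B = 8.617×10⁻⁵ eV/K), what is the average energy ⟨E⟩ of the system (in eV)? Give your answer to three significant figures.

k_BT = 8.617×10⁻⁵ × 503 K = 0.043344 eV.
Eᵢ/kT = 0.34376, 1.7765, 2.2425, 4.6142.
Z = Σ gᵢe^(−Eᵢ/kT) = 1·e^(−0.34376) + 3·e^(−1.7765) + 4·e^(−2.2425) + 2·e^(−4.6142) = 0.70910 + 0.50769 + 0.42477 + 0.019820 = 1.6614.
⟨E⟩ = Σ Eᵢ gᵢe^(−Eᵢ/kT) / Z = (0.0149·0.70910 + 0.0770·0.50769 + 0.0972·0.42477 + 0.200·0.019820) / 1.6614 = 0.0571 eV.

0.0571 eV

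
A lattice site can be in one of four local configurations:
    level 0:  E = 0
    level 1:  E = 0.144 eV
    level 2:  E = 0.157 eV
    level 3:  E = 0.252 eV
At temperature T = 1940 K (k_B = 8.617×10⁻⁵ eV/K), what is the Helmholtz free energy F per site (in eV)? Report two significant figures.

-0.12 eV

k_BT = 8.617×10⁻⁵ × 1940 K = 0.1672 eV.
Eᵢ/kT = 0, 0.8612, 0.9390, 1.507.
Z = Σ e^(−Eᵢ/kT) = e^(−0) + e^(−0.8612) + e^(−0.9390) + e^(−1.507) = 1.000 + 0.4227 + 0.3910 + 0.2216 = 2.035.
F = −kT ln Z = −0.1672 × ln(2.035) = −0.1672 × 0.7105 = -0.12 eV.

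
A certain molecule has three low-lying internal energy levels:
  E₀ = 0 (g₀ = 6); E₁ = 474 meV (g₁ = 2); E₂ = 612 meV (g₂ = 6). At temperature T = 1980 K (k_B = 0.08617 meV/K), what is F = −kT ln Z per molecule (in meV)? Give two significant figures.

-310 meV

k_BT = 0.08617 × 1980 K = 170.6 meV.
Eᵢ/kT = 0, 2.778, 3.587.
Z = Σ gᵢe^(−Eᵢ/kT) = 6·e^(−0) + 2·e^(−2.778) + 6·e^(−3.587) = 6.000 + 0.1243 + 0.1661 = 6.290.
F = −kT ln Z = −170.6 × ln(6.290) = −170.6 × 1.839 = -310 meV.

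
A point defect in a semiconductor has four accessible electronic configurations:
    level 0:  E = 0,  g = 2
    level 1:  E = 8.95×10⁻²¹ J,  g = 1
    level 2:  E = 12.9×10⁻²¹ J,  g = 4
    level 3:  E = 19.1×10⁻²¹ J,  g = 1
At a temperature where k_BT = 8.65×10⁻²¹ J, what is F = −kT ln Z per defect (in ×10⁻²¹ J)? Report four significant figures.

-10.50 ×10⁻²¹ J

Eᵢ/kT = 0, 1.03468, 1.49133, 2.20809.
Z = Σ gᵢe^(−Eᵢ/kT) = 2·e^(−0) + 1·e^(−1.03468) + 4·e^(−1.49133) + 1·e^(−2.20809) = 2.00000 + 0.355340 + 0.900292 + 0.109910 = 3.36554.
F = −kT ln Z = −8.65 × ln(3.36554) = −8.65 × 1.21359 = -10.50 ×10⁻²¹ J.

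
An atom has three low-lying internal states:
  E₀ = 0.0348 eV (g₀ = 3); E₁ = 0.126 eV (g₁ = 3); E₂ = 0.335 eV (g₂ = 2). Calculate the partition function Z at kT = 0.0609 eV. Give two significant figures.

Eᵢ/kT = 0.5714, 2.069, 5.501.
Z = Σ gᵢe^(−Eᵢ/kT) = 3·e^(−0.5714) + 3·e^(−2.069) + 2·e^(−5.501) = 1.694 + 0.3789 + 0.008165 = 2.081.

Z = 2.1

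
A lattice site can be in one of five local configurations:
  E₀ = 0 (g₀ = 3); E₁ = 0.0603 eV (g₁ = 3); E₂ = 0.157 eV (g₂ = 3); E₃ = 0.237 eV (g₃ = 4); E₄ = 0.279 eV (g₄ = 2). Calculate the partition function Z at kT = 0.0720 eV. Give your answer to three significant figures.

Z = 4.83

Eᵢ/kT = 0, 0.83750, 2.1806, 3.2917, 3.8750.
Z = Σ gᵢe^(−Eᵢ/kT) = 3·e^(−0) + 3·e^(−0.83750) + 3·e^(−2.1806) + 4·e^(−3.2917) + 2·e^(−3.8750) = 3.0000 + 1.2984 + 0.33892 + 0.14876 + 0.041509 = 4.8276.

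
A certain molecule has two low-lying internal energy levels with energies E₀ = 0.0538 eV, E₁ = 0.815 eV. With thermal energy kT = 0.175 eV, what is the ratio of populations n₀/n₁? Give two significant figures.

n₀/n₁ = exp[−(E₀−E₁)/kT] = exp(−(-0.7612 eV)/(0.175 eV)) = exp(4.350) = 77.

77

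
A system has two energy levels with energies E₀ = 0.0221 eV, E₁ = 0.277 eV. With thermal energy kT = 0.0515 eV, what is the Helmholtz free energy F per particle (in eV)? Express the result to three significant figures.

Eᵢ/kT = 0.42913, 5.3786.
Z = Σ e^(−Eᵢ/kT) = e^(−0.42913) + e^(−5.3786) = 0.65108 + 0.0046143 = 0.65569.
F = −kT ln Z = −0.0515 × ln(0.65569) = −0.0515 × -0.42207 = 0.0217 eV.

0.0217 eV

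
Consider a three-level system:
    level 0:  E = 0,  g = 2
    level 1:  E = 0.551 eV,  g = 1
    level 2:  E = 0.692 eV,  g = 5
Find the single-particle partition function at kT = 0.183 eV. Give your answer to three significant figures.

Eᵢ/kT = 0, 3.0109, 3.7814.
Z = Σ gᵢe^(−Eᵢ/kT) = 2·e^(−0) + 1·e^(−3.0109) + 5·e^(−3.7814) = 2.0000 + 0.049247 + 0.11395 = 2.1632.

Z = 2.16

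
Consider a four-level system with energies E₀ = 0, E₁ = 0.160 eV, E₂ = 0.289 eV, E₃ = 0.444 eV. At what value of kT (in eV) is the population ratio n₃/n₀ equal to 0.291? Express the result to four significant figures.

n₃/n₀ = exp[−(E₃−E₀)/kT] = 0.291.
⇒ (E₃−E₀)/kT = ln(1/0.291) = ln(3.43643) = 1.23443.
kT = 0.444 eV / 1.23443 = 0.3597 eV.

0.3597 eV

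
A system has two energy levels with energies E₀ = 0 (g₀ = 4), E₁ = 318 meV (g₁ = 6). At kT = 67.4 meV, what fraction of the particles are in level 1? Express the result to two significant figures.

Eᵢ/kT = 0, 4.718.
Z = Σ gᵢe^(−Eᵢ/kT) = 4·e^(−0) + 6·e^(−4.718) = 4.000 + 0.05360 = 4.054.
P₁ = g₁ e^(−E₁/kT) / Z = 0.05360/4.054 = 0.013.

0.013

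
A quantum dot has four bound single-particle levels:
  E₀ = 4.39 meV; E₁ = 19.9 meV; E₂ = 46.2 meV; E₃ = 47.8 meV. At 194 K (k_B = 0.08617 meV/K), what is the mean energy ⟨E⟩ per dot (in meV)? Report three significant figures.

12.6 meV

k_BT = 0.08617 × 194 K = 16.717 meV.
Eᵢ/kT = 0.26261, 1.1904, 2.7637, 2.8594.
Z = Σ e^(−Eᵢ/kT) = e^(−0.26261) + e^(−1.1904) + e^(−2.7637) + e^(−2.8594) = 0.76904 + 0.30410 + 0.063058 + 0.057303 = 1.1935.
⟨E⟩ = Σ Eᵢ e^(−Eᵢ/kT) / Z = (4.39·0.76904 + 19.9·0.30410 + 46.2·0.063058 + 47.8·0.057303) / 1.1935 = 12.6 meV.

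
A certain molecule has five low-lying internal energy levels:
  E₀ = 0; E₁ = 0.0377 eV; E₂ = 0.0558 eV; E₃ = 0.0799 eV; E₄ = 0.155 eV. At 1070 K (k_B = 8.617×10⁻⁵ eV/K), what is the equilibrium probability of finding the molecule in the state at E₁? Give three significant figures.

0.236

k_BT = 8.617×10⁻⁵ × 1070 K = 0.092202 eV.
Eᵢ/kT = 0, 0.40888, 0.60519, 0.86658, 1.6811.
Z = Σ e^(−Eᵢ/kT) = e^(−0) + e^(−0.40888) + e^(−0.60519) + e^(−0.86658) + e^(−1.6811) = 1.0000 + 0.66439 + 0.54597 + 0.42039 + 0.18617 = 2.8169.
P₁ = e^(−E₁/kT) / Z = 0.66439/2.8169 = 0.236.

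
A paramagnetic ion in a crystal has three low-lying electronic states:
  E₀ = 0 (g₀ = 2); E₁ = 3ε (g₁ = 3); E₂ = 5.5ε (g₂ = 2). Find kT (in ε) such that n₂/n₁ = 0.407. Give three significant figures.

n₂/n₁ = (g₂/g₁) exp[−(E₂−E₁)/kT] = 0.407.
⇒ (E₂−E₁)/kT = ln((2/3)/0.407) = ln(1.6380) = 0.49348.
kT = 2.5ε / 0.49348 = 5.07 ε.

5.07 ε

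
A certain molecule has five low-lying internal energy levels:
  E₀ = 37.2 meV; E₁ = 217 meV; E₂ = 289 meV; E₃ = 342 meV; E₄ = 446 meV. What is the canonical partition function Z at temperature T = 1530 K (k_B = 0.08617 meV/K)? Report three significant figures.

Z = 1.17

k_BT = 0.08617 × 1530 K = 131.84 meV.
Eᵢ/kT = 0.28216, 1.6459, 2.1921, 2.5941, 3.3829.
Z = Σ e^(−Eᵢ/kT) = e^(−0.28216) + e^(−1.6459) + e^(−2.1921) + e^(−2.5941) + e^(−3.3829) = 0.75415 + 0.19284 + 0.11168 + 0.074713 + 0.033949 = 1.1673.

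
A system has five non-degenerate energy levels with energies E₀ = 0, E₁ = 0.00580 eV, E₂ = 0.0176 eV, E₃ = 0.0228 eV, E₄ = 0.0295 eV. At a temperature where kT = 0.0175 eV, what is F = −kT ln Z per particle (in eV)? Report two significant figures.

Eᵢ/kT = 0, 0.3314, 1.006, 1.303, 1.686.
Z = Σ e^(−Eᵢ/kT) = e^(−0) + e^(−0.3314) + e^(−1.006) + e^(−1.303) + e^(−1.686) = 1.000 + 0.7179 + 0.3657 + 0.2717 + 0.1853 = 2.541.
F = −kT ln Z = −0.0175 × ln(2.541) = −0.0175 × 0.9326 = -0.016 eV.

-0.016 eV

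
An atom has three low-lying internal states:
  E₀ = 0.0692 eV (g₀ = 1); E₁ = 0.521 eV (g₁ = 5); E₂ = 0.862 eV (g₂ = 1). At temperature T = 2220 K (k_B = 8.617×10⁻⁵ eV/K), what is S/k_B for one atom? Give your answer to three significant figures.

1.19

k_BT = 8.617×10⁻⁵ × 2220 K = 0.19130 eV.
Eᵢ/kT = 0.36174, 2.7235, 4.5060.
Z = Σ gᵢe^(−Eᵢ/kT) = 1·e^(−0.36174) + 5·e^(−2.7235) + 1·e^(−4.5060) = 0.69646 + 0.32822 + 0.011043 = 1.0357.
⟨E⟩ = Σ EᵢPᵢ = 0.22083 eV.
S/k_B = ln Z + ⟨E⟩/kT = ln(1.0357) + 0.22083/0.19130 = 0.035078 + 1.1544 = 1.19.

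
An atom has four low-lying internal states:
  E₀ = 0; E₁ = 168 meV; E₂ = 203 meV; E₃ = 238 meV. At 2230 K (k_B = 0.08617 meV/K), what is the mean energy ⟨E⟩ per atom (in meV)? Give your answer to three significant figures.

102 meV

k_BT = 0.08617 × 2230 K = 192.16 meV.
Eᵢ/kT = 0, 0.87427, 1.0564, 1.2386.
Z = Σ e^(−Eᵢ/kT) = e^(−0) + e^(−0.87427) + e^(−1.0564) + e^(−1.2386) = 1.0000 + 0.41717 + 0.34771 + 0.28979 = 2.0547.
⟨E⟩ = Σ Eᵢ e^(−Eᵢ/kT) / Z = (0·1.0000 + 168·0.41717 + 203·0.34771 + 238·0.28979) / 2.0547 = 102 meV.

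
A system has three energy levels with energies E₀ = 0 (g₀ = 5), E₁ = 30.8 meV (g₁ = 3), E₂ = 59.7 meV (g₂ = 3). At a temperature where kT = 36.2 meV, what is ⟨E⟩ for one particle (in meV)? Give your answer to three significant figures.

10.8 meV

Eᵢ/kT = 0, 0.85083, 1.6492.
Z = Σ gᵢe^(−Eᵢ/kT) = 5·e^(−0) + 3·e^(−0.85083) + 3·e^(−1.6492) = 5.0000 + 1.2812 + 0.57661 = 6.8578.
⟨E⟩ = Σ Eᵢ gᵢe^(−Eᵢ/kT) / Z = (0·5.0000 + 30.8·1.2812 + 59.7·0.57661) / 6.8578 = 10.8 meV.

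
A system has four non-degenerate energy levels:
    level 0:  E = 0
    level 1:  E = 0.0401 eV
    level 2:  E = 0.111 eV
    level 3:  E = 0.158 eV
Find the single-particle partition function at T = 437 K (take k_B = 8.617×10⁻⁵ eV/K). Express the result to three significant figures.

k_BT = 8.617×10⁻⁵ × 437 K = 0.037656 eV.
Eᵢ/kT = 0, 1.0649, 2.9477, 4.1959.
Z = Σ e^(−Eᵢ/kT) = e^(−0) + e^(−1.0649) + e^(−2.9477) + e^(−4.1959) = 1.0000 + 0.34476 + 0.052460 + 0.015057 = 1.4123.

Z = 1.41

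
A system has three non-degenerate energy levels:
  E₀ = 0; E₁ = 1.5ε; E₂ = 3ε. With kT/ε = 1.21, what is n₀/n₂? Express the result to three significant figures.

11.9

n₀/n₂ = exp[−(E₀−E₂)/kT] = exp(−(-3ε)/(1.21ε)) = exp(2.4793) = 11.9.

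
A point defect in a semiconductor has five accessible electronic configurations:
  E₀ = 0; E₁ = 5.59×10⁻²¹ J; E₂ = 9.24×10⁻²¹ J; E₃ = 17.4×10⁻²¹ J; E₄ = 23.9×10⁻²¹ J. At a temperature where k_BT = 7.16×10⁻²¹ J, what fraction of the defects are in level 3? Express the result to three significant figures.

Eᵢ/kT = 0, 0.78073, 1.2905, 2.4302, 3.3380.
Z = Σ e^(−Eᵢ/kT) = e^(−0) + e^(−0.78073) + e^(−1.2905) + e^(−2.4302) + e^(−3.3380) = 1.0000 + 0.45807 + 0.27513 + 0.088019 + 0.035508 = 1.8567.
P₃ = e^(−E₃/kT) / Z = 0.088019/1.8567 = 0.0474.

0.0474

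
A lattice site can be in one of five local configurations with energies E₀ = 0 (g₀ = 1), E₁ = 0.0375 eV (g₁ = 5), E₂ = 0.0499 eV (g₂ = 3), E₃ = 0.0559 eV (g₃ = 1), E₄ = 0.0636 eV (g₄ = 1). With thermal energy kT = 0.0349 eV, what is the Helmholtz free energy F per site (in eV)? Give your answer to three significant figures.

Eᵢ/kT = 0, 1.0745, 1.4298, 1.6017, 1.8223.
Z = Σ gᵢe^(−Eᵢ/kT) = 1·e^(−0) + 5·e^(−1.0745) + 3·e^(−1.4298) + 1·e^(−1.6017) + 1·e^(−1.8223) = 1.0000 + 1.7073 + 0.71807 + 0.20155 + 0.16165 = 3.7886.
F = −kT ln Z = −0.0349 × ln(3.7886) = −0.0349 × 1.3320 = -0.0465 eV.

-0.0465 eV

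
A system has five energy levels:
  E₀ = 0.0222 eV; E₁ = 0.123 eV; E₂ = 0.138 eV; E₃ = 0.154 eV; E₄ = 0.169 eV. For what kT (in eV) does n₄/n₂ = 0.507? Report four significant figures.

0.04564 eV

n₄/n₂ = exp[−(E₄−E₂)/kT] = 0.507.
⇒ (E₄−E₂)/kT = ln(1/0.507) = ln(1.97239) = 0.679246.
kT = 0.031 eV / 0.679246 = 0.04564 eV.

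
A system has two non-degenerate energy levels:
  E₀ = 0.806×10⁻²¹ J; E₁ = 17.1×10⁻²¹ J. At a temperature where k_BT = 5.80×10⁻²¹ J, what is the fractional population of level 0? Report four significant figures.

0.9432

Eᵢ/kT = 0.138966, 2.94828.
Z = Σ e^(−Eᵢ/kT) = e^(−0.138966) + e^(−2.94828) = 0.870258 + 0.0524298 = 0.922688.
P₀ = e^(−E₀/kT) / Z = 0.870258/0.922688 = 0.9432.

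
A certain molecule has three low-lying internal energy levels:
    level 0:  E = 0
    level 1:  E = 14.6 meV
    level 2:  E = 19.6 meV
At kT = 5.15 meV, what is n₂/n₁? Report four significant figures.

0.3788

n₂/n₁ = exp[−(E₂−E₁)/kT] = exp(−(5.0 meV)/(5.15 meV)) = exp(-0.970874) = 0.3788.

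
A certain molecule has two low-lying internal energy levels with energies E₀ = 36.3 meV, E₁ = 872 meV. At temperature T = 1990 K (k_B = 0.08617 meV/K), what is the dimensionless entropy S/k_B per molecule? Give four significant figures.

k_BT = 0.08617 × 1990 K = 171.478 meV.
Eᵢ/kT = 0.211689, 5.08520.
Z = Σ e^(−Eᵢ/kT) = e^(−0.211689) + e^(−5.08520) = 0.809216 + 0.00618765 = 0.815404.
⟨E⟩ = Σ EᵢPᵢ = 42.6416 meV.
S/k_B = ln Z + ⟨E⟩/kT = ln(0.815404) + 42.6416/171.478 = -0.204072 + 0.248671 = 0.04460.

0.04460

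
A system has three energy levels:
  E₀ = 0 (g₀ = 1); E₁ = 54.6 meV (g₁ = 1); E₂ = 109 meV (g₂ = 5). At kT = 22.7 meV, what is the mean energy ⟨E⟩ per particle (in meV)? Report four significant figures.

Eᵢ/kT = 0, 2.40529, 4.80176.
Z = Σ gᵢe^(−Eᵢ/kT) = 1·e^(−0) + 1·e^(−2.40529) + 5·e^(−4.80176) = 1.00000 + 0.0902393 + 0.0410764 = 1.13132.
⟨E⟩ = Σ Eᵢ gᵢe^(−Eᵢ/kT) / Z = (0·1.00000 + 54.6·0.0902393 + 109·0.0410764) / 1.13132 = 8.313 meV.

8.313 meV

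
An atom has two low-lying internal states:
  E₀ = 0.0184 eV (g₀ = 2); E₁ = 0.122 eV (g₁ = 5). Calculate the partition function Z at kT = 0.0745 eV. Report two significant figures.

Eᵢ/kT = 0.2470, 1.638.
Z = Σ gᵢe^(−Eᵢ/kT) = 2·e^(−0.2470) + 5·e^(−1.638) = 1.562 + 0.9718 = 2.534.

Z = 2.5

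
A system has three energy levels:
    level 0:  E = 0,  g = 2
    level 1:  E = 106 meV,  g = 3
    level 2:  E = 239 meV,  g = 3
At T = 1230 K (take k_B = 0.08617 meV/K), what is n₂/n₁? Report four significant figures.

k_BT = 0.08617 × 1230 K = 105.989 meV.
n₂/n₁ = (g₂/g₁) exp[−(E₂−E₁)/kT] = (3/3) × exp(−(133 meV)/(105.989 meV)) = (3/3) × exp(-1.25485) = 0.2851.

0.2851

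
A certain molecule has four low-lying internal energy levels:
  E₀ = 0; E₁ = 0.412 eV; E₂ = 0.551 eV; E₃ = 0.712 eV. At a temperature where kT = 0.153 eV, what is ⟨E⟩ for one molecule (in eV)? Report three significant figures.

Eᵢ/kT = 0, 2.6928, 3.6013, 4.6536.
Z = Σ e^(−Eᵢ/kT) = e^(−0) + e^(−2.6928) + e^(−3.6013) + e^(−4.6536) = 1.0000 + 0.067691 + 0.027288 + 0.0095272 = 1.1045.
⟨E⟩ = Σ Eᵢ e^(−Eᵢ/kT) / Z = (0·1.0000 + 0.412·0.067691 + 0.551·0.027288 + 0.712·0.0095272) / 1.1045 = 0.0450 eV.

0.0450 eV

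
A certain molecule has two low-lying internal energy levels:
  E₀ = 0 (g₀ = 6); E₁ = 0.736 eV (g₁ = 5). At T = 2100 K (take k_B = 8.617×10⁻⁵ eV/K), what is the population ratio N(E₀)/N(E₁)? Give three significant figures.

70.1

k_BT = 8.617×10⁻⁵ × 2100 K = 0.18096 eV.
n₀/n₁ = (g₀/g₁) exp[−(E₀−E₁)/kT] = (6/5) × exp(−(-0.736 eV)/(0.18096 eV)) = (6/5) × exp(4.0672) = 70.1.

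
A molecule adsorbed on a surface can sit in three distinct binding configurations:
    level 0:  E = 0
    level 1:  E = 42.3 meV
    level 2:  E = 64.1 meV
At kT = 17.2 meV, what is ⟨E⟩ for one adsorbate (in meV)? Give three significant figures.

Eᵢ/kT = 0, 2.4593, 3.7267.
Z = Σ e^(−Eᵢ/kT) = e^(−0) + e^(−2.4593) + e^(−3.7267) = 1.0000 + 0.085495 + 0.024072 = 1.1096.
⟨E⟩ = Σ Eᵢ e^(−Eᵢ/kT) / Z = (0·1.0000 + 42.3·0.085495 + 64.1·0.024072) / 1.1096 = 4.65 meV.

4.65 meV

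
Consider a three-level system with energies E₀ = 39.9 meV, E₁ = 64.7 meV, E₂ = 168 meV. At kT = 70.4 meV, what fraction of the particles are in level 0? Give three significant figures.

0.536

Eᵢ/kT = 0.56676, 0.91903, 2.3864.
Z = Σ e^(−Eᵢ/kT) = e^(−0.56676) + e^(−0.91903) + e^(−2.3864) = 0.56736 + 0.39891 + 0.091960 = 1.0582.
P₀ = e^(−E₀/kT) / Z = 0.56736/1.0582 = 0.536.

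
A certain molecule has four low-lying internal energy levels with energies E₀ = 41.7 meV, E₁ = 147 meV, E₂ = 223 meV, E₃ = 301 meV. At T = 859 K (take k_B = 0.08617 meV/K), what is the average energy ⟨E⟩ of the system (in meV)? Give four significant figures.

k_BT = 0.08617 × 859 K = 74.0200 meV.
Eᵢ/kT = 0.563361, 1.98595, 3.01270, 4.06647.
Z = Σ e^(−Eᵢ/kT) = e^(−0.563361) + e^(−1.98595) + e^(−3.01270) + e^(−4.06647) = 0.569292 + 0.137250 + 0.0491588 + 0.0171378 = 0.772839.
⟨E⟩ = Σ Eᵢ e^(−Eᵢ/kT) / Z = (41.7·0.569292 + 147·0.137250 + 223·0.0491588 + 301·0.0171378) / 0.772839 = 77.68 meV.

77.68 meV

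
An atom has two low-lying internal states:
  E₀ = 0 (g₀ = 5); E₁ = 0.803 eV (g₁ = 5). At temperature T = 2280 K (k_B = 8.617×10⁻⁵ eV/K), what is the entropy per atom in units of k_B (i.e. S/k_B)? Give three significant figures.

k_BT = 8.617×10⁻⁵ × 2280 K = 0.19647 eV.
Eᵢ/kT = 0, 4.0871.
Z = Σ gᵢe^(−Eᵢ/kT) = 5·e^(−0) + 5·e^(−4.0871) = 5.0000 + 0.083939 = 5.0839.
⟨E⟩ = Σ EᵢPᵢ = 0.013258 eV.
S/k_B = ln Z + ⟨E⟩/kT = ln(5.0839) + 0.013258/0.19647 = 1.6261 + 0.067481 = 1.69.

1.69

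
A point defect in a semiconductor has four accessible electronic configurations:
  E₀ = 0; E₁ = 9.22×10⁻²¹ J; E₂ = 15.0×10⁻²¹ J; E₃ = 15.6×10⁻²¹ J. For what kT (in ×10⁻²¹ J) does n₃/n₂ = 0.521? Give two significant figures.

0.92 ×10⁻²¹ J

n₃/n₂ = exp[−(E₃−E₂)/kT] = 0.521.
⇒ (E₃−E₂)/kT = ln(1/0.521) = ln(1.919) = 0.6518.
kT = 0.6 ×10⁻²¹ J / 0.6518 = 0.92 ×10⁻²¹ J.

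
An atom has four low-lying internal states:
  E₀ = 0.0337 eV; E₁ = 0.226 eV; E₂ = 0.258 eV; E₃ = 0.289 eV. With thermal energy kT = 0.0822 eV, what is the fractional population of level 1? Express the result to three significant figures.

Eᵢ/kT = 0.40998, 2.7494, 3.1387, 3.5158.
Z = Σ e^(−Eᵢ/kT) = e^(−0.40998) + e^(−2.7494) + e^(−3.1387) + e^(−3.5158) = 0.66366 + 0.063966 + 0.043339 + 0.029724 = 0.80069.
P₁ = e^(−E₁/kT) / Z = 0.063966/0.80069 = 0.0799.

0.0799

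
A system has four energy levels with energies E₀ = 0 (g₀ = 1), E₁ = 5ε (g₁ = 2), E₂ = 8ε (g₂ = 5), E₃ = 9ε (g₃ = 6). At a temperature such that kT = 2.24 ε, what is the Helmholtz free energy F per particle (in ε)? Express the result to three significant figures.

Eᵢ/kT = 0, 2.2321, 3.5714, 4.0179.
Z = Σ gᵢe^(−Eᵢ/kT) = 1·e^(−0) + 2·e^(−2.2321) + 5·e^(−3.5714) + 6·e^(−4.0179) = 1.0000 + 0.21461 + 0.14058 + 0.10794 = 1.4631.
F = −kT ln Z = −2.24 × ln(1.4631) = −2.24 × 0.38056 = -0.852 ε.

-0.852 ε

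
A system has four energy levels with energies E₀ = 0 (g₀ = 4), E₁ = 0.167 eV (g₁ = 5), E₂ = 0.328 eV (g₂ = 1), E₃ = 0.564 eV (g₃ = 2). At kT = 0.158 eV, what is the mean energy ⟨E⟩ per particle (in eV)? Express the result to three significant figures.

Eᵢ/kT = 0, 1.0570, 2.0759, 3.5696.
Z = Σ gᵢe^(−Eᵢ/kT) = 4·e^(−0) + 5·e^(−1.0570) + 1·e^(−2.0759) + 2·e^(−3.5696) = 4.0000 + 1.7375 + 0.12544 + 0.056334 = 5.9193.
⟨E⟩ = Σ Eᵢ gᵢe^(−Eᵢ/kT) / Z = (0·4.0000 + 0.167·1.7375 + 0.328·0.12544 + 0.564·0.056334) / 5.9193 = 0.0613 eV.

0.0613 eV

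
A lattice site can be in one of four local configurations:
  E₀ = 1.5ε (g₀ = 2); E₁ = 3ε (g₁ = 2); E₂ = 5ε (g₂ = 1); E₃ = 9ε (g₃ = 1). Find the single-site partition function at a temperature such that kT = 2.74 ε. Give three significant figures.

Eᵢ/kT = 0.54745, 1.0949, 1.8248, 3.2847.
Z = Σ gᵢe^(−Eᵢ/kT) = 2·e^(−0.54745) + 2·e^(−1.0949) + 1·e^(−1.8248) + 1·e^(−3.2847) = 1.1568 + 0.66915 + 0.16125 + 0.037452 = 2.0247.

Z = 2.02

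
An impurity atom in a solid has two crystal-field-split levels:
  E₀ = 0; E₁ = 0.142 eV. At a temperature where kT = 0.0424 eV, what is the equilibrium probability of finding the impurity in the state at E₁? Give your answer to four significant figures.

Eᵢ/kT = 0, 3.34906.
Z = Σ e^(−Eᵢ/kT) = e^(−0) + e^(−3.34906) = 1.00000 + 0.0351173 = 1.03512.
P₁ = e^(−E₁/kT) / Z = 0.0351173/1.03512 = 0.03393.

0.03393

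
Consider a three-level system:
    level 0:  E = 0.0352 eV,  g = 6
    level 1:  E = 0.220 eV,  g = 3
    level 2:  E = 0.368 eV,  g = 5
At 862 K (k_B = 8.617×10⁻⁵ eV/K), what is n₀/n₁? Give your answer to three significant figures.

24.1

k_BT = 8.617×10⁻⁵ × 862 K = 0.074279 eV.
n₀/n₁ = (g₀/g₁) exp[−(E₀−E₁)/kT] = (6/3) × exp(−(-0.1848 eV)/(0.074279 eV)) = (6/3) × exp(2.4879) = 24.1.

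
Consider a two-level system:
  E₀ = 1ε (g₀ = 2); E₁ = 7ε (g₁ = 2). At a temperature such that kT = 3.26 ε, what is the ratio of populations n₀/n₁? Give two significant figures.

n₀/n₁ = (g₀/g₁) exp[−(E₀−E₁)/kT] = (2/2) × exp(−(-6ε)/(3.26ε)) = (2/2) × exp(1.840) = 6.3.

6.3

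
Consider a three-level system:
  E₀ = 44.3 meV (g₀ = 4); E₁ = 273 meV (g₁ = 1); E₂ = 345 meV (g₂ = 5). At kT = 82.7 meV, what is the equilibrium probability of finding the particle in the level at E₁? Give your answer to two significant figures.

0.015

Eᵢ/kT = 0.5357, 3.301, 4.172.
Z = Σ gᵢe^(−Eᵢ/kT) = 4·e^(−0.5357) + 1·e^(−3.301) + 5·e^(−4.172) = 2.341 + 0.03685 + 0.07711 = 2.455.
P₁ = g₁ e^(−E₁/kT) / Z = 0.03685/2.455 = 0.015.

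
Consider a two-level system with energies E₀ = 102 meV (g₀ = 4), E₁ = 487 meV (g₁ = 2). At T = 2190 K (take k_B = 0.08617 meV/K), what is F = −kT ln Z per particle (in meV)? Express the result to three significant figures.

k_BT = 0.08617 × 2190 K = 188.71 meV.
Eᵢ/kT = 0.54051, 2.5807.
Z = Σ gᵢe^(−Eᵢ/kT) = 4·e^(−0.54051) + 2·e^(−2.5807) = 2.3298 + 0.15144 = 2.4812.
F = −kT ln Z = −188.71 × ln(2.4812) = −188.71 × 0.90874 = -171 meV.

-171 meV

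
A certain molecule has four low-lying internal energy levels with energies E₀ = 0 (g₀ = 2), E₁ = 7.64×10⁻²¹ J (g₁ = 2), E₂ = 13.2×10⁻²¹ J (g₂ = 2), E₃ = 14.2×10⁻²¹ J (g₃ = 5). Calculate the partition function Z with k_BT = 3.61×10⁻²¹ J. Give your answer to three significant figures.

Eᵢ/kT = 0, 2.1163, 3.6565, 3.9335.
Z = Σ gᵢe^(−Eᵢ/kT) = 2·e^(−0) + 2·e^(−2.1163) + 2·e^(−3.6565) + 5·e^(−3.9335) = 2.0000 + 0.24095 + 0.051645 + 0.097875 = 2.3905.

Z = 2.39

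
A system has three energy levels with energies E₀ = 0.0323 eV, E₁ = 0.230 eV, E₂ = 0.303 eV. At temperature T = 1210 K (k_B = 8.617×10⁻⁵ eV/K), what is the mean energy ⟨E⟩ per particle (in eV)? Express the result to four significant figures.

0.07302 eV

k_BT = 8.617×10⁻⁵ × 1210 K = 0.104266 eV.
Eᵢ/kT = 0.309785, 2.20590, 2.90603.
Z = Σ e^(−Eᵢ/kT) = e^(−0.309785) + e^(−2.20590) + e^(−2.90603) = 0.733605 + 0.110151 + 0.0546924 = 0.898448.
⟨E⟩ = Σ Eᵢ e^(−Eᵢ/kT) / Z = (0.0323·0.733605 + 0.230·0.110151 + 0.303·0.0546924) / 0.898448 = 0.07302 eV.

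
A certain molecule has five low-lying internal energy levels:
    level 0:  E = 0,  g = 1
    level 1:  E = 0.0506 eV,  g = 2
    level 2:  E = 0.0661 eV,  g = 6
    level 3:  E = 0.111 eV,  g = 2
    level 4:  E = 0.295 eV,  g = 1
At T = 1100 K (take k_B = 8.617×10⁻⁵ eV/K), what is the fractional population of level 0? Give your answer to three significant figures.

k_BT = 8.617×10⁻⁵ × 1100 K = 0.094787 eV.
Eᵢ/kT = 0, 0.53383, 0.69735, 1.1710, 3.1122.
Z = Σ gᵢe^(−Eᵢ/kT) = 1·e^(−0) + 2·e^(−0.53383) + 6·e^(−0.69735) + 2·e^(−1.1710) + 1·e^(−3.1122) = 1.0000 + 1.1727 + 2.9874 + 0.62011 + 0.044503 = 5.8247.
P₀ = g₀ e^(−E₀/kT) / Z = 1.0000/5.8247 = 0.172.

0.172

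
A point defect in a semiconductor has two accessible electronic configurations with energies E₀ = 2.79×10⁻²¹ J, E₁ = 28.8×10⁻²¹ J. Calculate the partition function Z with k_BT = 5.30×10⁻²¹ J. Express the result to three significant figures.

Z = 0.595

Eᵢ/kT = 0.52642, 5.4340.
Z = Σ e^(−Eᵢ/kT) = e^(−0.52642) + e^(−5.4340) = 0.59072 + 0.0043656 = 0.59509.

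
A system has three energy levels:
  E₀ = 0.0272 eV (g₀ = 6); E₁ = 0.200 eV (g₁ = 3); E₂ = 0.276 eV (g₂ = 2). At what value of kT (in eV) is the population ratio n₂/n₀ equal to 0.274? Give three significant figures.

n₂/n₀ = (g₂/g₀) exp[−(E₂−E₀)/kT] = 0.274.
⇒ (E₂−E₀)/kT = ln((2/6)/0.274) = ln(1.2165) = 0.19598.
kT = 0.2488 eV / 0.19598 = 1.27 eV.

1.27 eV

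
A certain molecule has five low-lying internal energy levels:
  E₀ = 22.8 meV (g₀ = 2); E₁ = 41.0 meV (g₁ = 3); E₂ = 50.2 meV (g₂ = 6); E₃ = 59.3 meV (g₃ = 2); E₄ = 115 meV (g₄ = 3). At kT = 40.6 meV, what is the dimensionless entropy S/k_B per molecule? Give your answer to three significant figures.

2.63

Eᵢ/kT = 0.56158, 1.0099, 1.2365, 1.4606, 2.8325.
Z = Σ gᵢe^(−Eᵢ/kT) = 2·e^(−0.56158) + 3·e^(−1.0099) + 6·e^(−1.2365) + 2·e^(−1.4606) + 3·e^(−2.8325) = 1.1406 + 1.0928 + 1.7424 + 0.46419 + 0.17660 = 4.6166.
⟨E⟩ = Σ EᵢPᵢ = 44.646 meV.
S/k_B = ln Z + ⟨E⟩/kT = ln(4.6166) + 44.646/40.6 = 1.5297 + 1.0997 = 2.63.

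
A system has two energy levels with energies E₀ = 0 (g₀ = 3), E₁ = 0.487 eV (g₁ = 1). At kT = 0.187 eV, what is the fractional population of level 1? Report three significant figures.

0.0241

Eᵢ/kT = 0, 2.6043.
Z = Σ gᵢe^(−Eᵢ/kT) = 3·e^(−0) + 1·e^(−2.6043) = 3.0000 + 0.073955 = 3.0740.
P₁ = g₁ e^(−E₁/kT) / Z = 0.073955/3.0740 = 0.0241.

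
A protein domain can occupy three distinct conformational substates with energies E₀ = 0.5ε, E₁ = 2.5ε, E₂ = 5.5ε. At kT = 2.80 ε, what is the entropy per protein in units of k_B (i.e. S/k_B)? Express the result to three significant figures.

Eᵢ/kT = 0.17857, 0.89286, 1.9643.
Z = Σ e^(−Eᵢ/kT) = e^(−0.17857) + e^(−0.89286) + e^(−1.9643) = 0.83647 + 0.40948 + 0.14025 = 1.3862.
⟨E⟩ = Σ EᵢPᵢ = 1.5967 ε.
S/k_B = ln Z + ⟨E⟩/kT = ln(1.3862) + 1.5967/2.80 = 0.32657 + 0.57025 = 0.897.

0.897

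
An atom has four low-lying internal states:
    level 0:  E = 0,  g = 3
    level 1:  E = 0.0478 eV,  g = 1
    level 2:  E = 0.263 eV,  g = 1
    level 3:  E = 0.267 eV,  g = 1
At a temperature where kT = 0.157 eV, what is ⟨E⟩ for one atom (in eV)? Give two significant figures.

0.032 eV

Eᵢ/kT = 0, 0.3045, 1.675, 1.701.
Z = Σ gᵢe^(−Eᵢ/kT) = 3·e^(−0) + 1·e^(−0.3045) + 1·e^(−1.675) + 1·e^(−1.701) = 3.000 + 0.7375 + 0.1873 + 0.1825 = 4.107.
⟨E⟩ = Σ Eᵢ gᵢe^(−Eᵢ/kT) / Z = (0·3.000 + 0.0478·0.7375 + 0.263·0.1873 + 0.267·0.1825) / 4.107 = 0.032 eV.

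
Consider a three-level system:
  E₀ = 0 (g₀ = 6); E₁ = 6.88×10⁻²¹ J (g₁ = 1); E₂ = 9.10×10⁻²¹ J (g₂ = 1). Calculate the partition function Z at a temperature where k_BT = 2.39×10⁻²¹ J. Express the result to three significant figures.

Eᵢ/kT = 0, 2.8787, 3.8075.
Z = Σ gᵢe^(−Eᵢ/kT) = 6·e^(−0) + 1·e^(−2.8787) + 1·e^(−3.8075) = 6.0000 + 0.056208 + 0.022204 = 6.0784.

Z = 6.08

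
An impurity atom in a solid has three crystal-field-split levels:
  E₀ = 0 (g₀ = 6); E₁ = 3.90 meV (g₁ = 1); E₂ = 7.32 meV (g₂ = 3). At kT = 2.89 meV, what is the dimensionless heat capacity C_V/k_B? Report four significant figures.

Eᵢ/kT = 0, 1.34948, 2.53287.
Z = Σ gᵢe^(−Eᵢ/kT) = 6·e^(−0) + 1·e^(−1.34948) + 3·e^(−2.53287) = 6.00000 + 0.259375 + 0.238292 = 6.49767.
⟨E⟩ = 0.424130 meV, ⟨E²⟩ = 2.57221 meV².
C_V/k_B = (⟨E²⟩ − ⟨E⟩²)/(kT)² = (2.57221 − 0.179886)/8.35210 = 0.2864.

0.2864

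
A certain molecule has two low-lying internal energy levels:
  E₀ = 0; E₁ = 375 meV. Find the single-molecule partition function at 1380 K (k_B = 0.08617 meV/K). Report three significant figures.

k_BT = 0.08617 × 1380 K = 118.91 meV.
Eᵢ/kT = 0, 3.1536.
Z = Σ e^(−Eᵢ/kT) = e^(−0) + e^(−3.1536) = 1.0000 + 0.042698 = 1.0427.

Z = 1.04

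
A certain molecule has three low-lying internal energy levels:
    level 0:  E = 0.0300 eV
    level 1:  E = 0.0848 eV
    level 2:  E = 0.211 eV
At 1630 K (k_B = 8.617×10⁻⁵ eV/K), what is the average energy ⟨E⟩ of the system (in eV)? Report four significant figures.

0.07455 eV

k_BT = 8.617×10⁻⁵ × 1630 K = 0.140457 eV.
Eᵢ/kT = 0.213589, 0.603743, 1.50224.
Z = Σ e^(−Eᵢ/kT) = e^(−0.213589) + e^(−0.603743) + e^(−1.50224) = 0.807680 + 0.546761 + 0.222631 = 1.57707.
⟨E⟩ = Σ Eᵢ e^(−Eᵢ/kT) / Z = (0.0300·0.807680 + 0.0848·0.546761 + 0.211·0.222631) / 1.57707 = 0.07455 eV.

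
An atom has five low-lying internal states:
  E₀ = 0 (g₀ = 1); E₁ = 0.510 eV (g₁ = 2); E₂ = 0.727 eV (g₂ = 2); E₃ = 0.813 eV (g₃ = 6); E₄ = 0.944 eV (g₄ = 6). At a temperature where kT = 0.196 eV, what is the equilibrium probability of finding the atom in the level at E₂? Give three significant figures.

0.0365

Eᵢ/kT = 0, 2.6020, 3.7092, 4.1480, 4.8163.
Z = Σ gᵢe^(−Eᵢ/kT) = 1·e^(−0) + 2·e^(−2.6020) + 2·e^(−3.7092) + 6·e^(−4.1480) + 6·e^(−4.8163) = 1.0000 + 0.14825 + 0.048994 + 0.094776 + 0.048580 = 1.3406.
P₂ = g₂ e^(−E₂/kT) / Z = 0.048994/1.3406 = 0.0365.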